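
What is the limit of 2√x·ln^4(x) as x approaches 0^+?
This is a 0·∞ indeterminate form at x → 0⁺.
Rewrite the product as 2·ln^4(x) / x^(-1/2) and apply L'Hôpital, or use the standard hierarchy x^(-1/2) ≫ |ln x|^4 as x → 0⁺.
The indeterminate product → 0, so the limit = 0.

Final answer: 0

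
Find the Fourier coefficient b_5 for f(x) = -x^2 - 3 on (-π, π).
b_5 = (1/π) ∫_{-π}^{π} f(x)·sin(5x) dx.
Evaluate the integral (use parity and integration by parts as needed): b_5 = 0.

Final answer: 0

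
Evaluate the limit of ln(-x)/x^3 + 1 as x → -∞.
The quotient is an ∞/∞ indeterminate form as x → -∞.
Compare growth rates of the dominant terms (exponentials ≫ polynomials ≫ logarithms), or apply L'Hôpital's rule; the quotient → 0.
Adding the constant: 0 + 1 = 1. Limit = 1.

Final answer: 1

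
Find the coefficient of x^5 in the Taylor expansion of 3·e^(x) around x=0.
Expand to order 5: 3·e^(x) = x^5/40 + x^4/8 + x^3/2 + 3·x^2/2 + 3·x + 3 + O(x^6).
The coefficient of x^5 is 1/40.

Final answer: 1/40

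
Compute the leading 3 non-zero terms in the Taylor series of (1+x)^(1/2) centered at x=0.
-x^2/8 + x/2 + 1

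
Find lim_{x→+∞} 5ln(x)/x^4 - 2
The quotient is an ∞/∞ indeterminate form as x → +∞.
The polynomial denominator x^4 dominates the logarithmic numerator (any positive power of x ≫ ln(x) as x → ∞), so the quotient → 0.
Adding the constant: 0 - 2 = -2. Limit = -2.

Final answer: -2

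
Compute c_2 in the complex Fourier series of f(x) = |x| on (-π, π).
Compute the real Fourier coefficients first: a_2 = 0, b_2 = 0.
Then c_2 = (a_2 − i·b_2)/2 = 0.

Final answer: 0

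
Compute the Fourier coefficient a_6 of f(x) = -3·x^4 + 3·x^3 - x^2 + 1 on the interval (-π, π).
a_6 = (1/π) ∫_{-π}^{π} f(x)·cos(6x) dx.
Evaluate the integral (use parity and integration by parts as needed): a_6 = -2·π^2/3.

Final answer: -2·π^2/3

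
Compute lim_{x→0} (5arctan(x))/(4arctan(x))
Both numerator and denominator → 0 as x → 0; this is a 0/0 indeterminate form.
Expand each to leading order near x = 0: numerator ~ 5·x, denominator ~ 4·x.
The limit of the ratio is 5/4.

Final answer: 5/4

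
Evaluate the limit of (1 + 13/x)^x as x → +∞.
As x → +∞: this is the defining limit (1 + 13/x)^x → e^13.
Limit = e^(13).

Final answer: e^(13)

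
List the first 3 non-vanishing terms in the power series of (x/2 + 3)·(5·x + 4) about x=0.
5·x^2/2 + 17·x + 12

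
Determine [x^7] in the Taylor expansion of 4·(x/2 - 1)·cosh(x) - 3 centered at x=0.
Expand to order 7: 4·(x/2 - 1)·cosh(x) - 3 = x^7/360 - x^6/180 + x^5/12 - x^4/6 + x^3 - 2·x^2 + 2·x - 7 + O(x^8).
The coefficient of x^7 is 1/360.

Final answer: 1/360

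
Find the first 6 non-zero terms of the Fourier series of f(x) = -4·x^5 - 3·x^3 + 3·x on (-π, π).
(-918 - 8·π^4 + 154·π^2)·sin(x) + (-17·π^2 + 45/2 + 4·π^4)·sin(2·x) + (-8·π^4/3 - 50/81 + 106·π^2/27)·sin(3·x) + (-π^2 - 9/8 + 2·π^4)·sin(4·x) + (-8·π^4/5 + 2·π^2/25 + 738/625)·sin(5·x) + (-169/162 + 7·π^2/27 + 4·π^4/3)·sin(6·x)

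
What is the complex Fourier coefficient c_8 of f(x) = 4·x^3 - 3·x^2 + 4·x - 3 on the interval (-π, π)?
Compute the real Fourier coefficients first: a_8 = -3/16, b_8 = -π^2 - 29/32.
Then c_8 = (a_8 − i·b_8)/2 = -3/32 + 29·i/64 + i·π^2/2.

Final answer: -3/32 + 29·i/64 + i·π^2/2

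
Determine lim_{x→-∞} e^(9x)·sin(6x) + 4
Evaluate the dominant behaviour as x → -∞; each term tends to a finite value or vanishes.
Limit = 4.

Final answer: 4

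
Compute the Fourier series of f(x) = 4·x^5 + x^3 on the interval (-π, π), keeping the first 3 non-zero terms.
(-158·π^2 + 8·π^4 + 948)·sin(x) + (-4·π^4 - 57/2 + 19·π^2)·sin(2·x) + (-142·π^2/27 + 284/81 + 8·π^4/3)·sin(3·x)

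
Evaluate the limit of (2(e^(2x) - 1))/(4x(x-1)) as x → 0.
Both numerator and denominator → 0 as x → 0; this is a 0/0 indeterminate form.
Expand each to leading order near x = 0: numerator ~ 4·x, denominator ~ -4·x.
The limit of the ratio is -1.

Final answer: -1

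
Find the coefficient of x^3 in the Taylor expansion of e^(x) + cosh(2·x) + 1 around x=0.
Expand to order 3: e^(x) + cosh(2·x) + 1 = x^3/6 + 5·x^2/2 + x + 3 + O(x^4).
The coefficient of x^3 is 1/6.

Final answer: 1/6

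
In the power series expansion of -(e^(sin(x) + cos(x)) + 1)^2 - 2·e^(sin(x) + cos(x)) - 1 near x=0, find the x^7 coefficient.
Expand to order 7: -(e^(sin(x) + cos(x)) + 1)^2 - 2·e^(sin(x) + cos(x)) - 1 = x^7·(-(1 + e)^2·(e/(360·(1 + e)) + 73·e^(2)/(180·(1 + e)^2)) - e/360) + x^6·(-(1 + e)^2·(71·e/(360·(1 + e)) + 9·e^(2)/(20·(1 + e)^2)) - 71·e/360) + x^5·(-e/5 - (1 + e)^2·(-5·e^(2)/(12·(1 + e)^2) + e/(5·(1 + e)))) + x^4·(5·e/12 - (1 + e)^2·(-e^(2)/(1 + e)^2 - 5·e/(12·(1 + e)))) + x^3·(e + e·(1 + e)) - x^2·e^(2) + x·(-2·e·(1 + e) - 2·e) - (1 + e)^2 - 2·e - 1 + O(x^8).
The coefficient of x^7 is -(1 + e)^2·(e/(360·(1 + e)) + 73·e^(2)/(180·(1 + e)^2)) - e/360.

Final answer: -(1 + e)^2·(e/(360·(1 + e)) + 73·e^(2)/(180·(1 + e)^2)) - e/360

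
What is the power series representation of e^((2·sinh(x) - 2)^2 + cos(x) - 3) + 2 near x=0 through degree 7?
-526109·x^7·e^(2)/210 + 196717·x^6·e^(2)/144 - 10187·x^5·e^(2)/15 + 1805·x^4·e^(2)/6 - 344·x^3·e^(2)/3 + 71·x^2·e^(2)/2 - 8·x·e^(2) + 2 + e^(2)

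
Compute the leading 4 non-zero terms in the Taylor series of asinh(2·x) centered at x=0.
-40·x^7/7 + 12·x^5/5 - 4·x^3/3 + 2·x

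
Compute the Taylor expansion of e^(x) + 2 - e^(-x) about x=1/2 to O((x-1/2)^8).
(-1 + e + 2·e^(1/2))·e^(-1/2) + (1 + e)·e^(-1/2)·(x - 1/2) + (-1 + e)·e^(-1/2)·(x - 1/2)^2/2 + (1 + e)·e^(-1/2)·(x - 1/2)^3/6 + (-1 + e)·e^(-1/2)·(x - 1/2)^4/24 + (1 + e)·e^(-1/2)·(x - 1/2)^5/120 + (-1 + e)·e^(-1/2)·(x - 1/2)^6/720 + (1 + e)·e^(-1/2)·(x - 1/2)^7/5040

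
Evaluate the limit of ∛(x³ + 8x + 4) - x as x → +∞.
This is an ∞ − ∞ indeterminate form.
Multiply by (A² + AB + B²)/(A² + AB + B²) where A = ∛(x³+8x + 4), B = x to use A³ − B³ = (A−B)(A²+AB+B²); the x³ terms cancel, leaving (8x + 4)/(A²+AB+B²) with denominator ~ 3x², so the limit is 0.
Limit = 0.

Final answer: 0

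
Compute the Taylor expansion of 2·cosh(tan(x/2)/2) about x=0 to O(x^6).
11·x^4/1024 + x^2/16 + 2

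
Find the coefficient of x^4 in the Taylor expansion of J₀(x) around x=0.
Expand to order 4: J₀(x) = x^4/64 - x^2/4 + 1 + O(x^5).
The coefficient of x^4 is 1/64.

Final answer: 1/64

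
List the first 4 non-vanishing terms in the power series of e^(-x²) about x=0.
-x^6/6 + x^4/2 - x^2 + 1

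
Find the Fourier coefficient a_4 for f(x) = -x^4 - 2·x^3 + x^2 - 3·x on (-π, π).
a_4 = (1/π) ∫_{-π}^{π} f(x)·cos(4x) dx.
Evaluate the integral (use parity and integration by parts as needed): a_4 = 7/16 - π^2/2.

Final answer: 7/16 - π^2/2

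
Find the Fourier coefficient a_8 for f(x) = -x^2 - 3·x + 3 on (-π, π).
a_8 = (1/π) ∫_{-π}^{π} f(x)·cos(8x) dx.
Evaluate the integral (use parity and integration by parts as needed): a_8 = -1/16.

Final answer: -1/16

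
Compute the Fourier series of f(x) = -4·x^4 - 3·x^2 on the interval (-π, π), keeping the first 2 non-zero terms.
(-180 + 32·π^2)·cos(x) - 4·π^4/5 - π^2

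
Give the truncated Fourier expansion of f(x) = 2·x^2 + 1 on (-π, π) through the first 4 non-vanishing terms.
-8·cos(x) + 2·cos(2·x) - 8·cos(3·x)/9 + 1 + 2·π^2/3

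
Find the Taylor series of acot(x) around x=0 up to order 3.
x^3/3 - x + π/2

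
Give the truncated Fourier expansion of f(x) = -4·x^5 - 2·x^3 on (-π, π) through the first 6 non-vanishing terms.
(-936 - 8·π^4 + 156·π^2)·sin(x) + (-18·π^2 + 27 + 4·π^4)·sin(2·x) + (-8·π^4/3 - 248/81 + 124·π^2/27)·sin(3·x) + (-3·π^2/2 + 9/16 + 2·π^4)·sin(4·x) + (-8·π^4/5 - 72/625 + 12·π^2/25)·sin(5·x) + (-2·π^2/27 + 1/81 + 4·π^4/3)·sin(6·x)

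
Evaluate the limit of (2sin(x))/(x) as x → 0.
Both numerator and denominator → 0 as x → 0; this is a 0/0 indeterminate form.
Expand each to leading order near x = 0: numerator ~ 2·x, denominator ~ x.
The limit of the ratio is 2.

Final answer: 2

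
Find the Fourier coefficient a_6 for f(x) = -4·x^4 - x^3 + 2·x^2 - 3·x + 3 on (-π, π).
a_6 = (1/π) ∫_{-π}^{π} f(x)·cos(6x) dx.
Evaluate the integral (use parity and integration by parts as needed): a_6 = 10/27 - 8·π^2/9.

Final answer: 10/27 - 8·π^2/9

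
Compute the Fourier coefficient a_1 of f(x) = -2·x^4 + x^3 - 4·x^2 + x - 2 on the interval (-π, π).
a_1 = (1/π) ∫_{-π}^{π} f(x)·cos(1x) dx.
Evaluate the integral (use parity and integration by parts as needed): a_1 = -80 + 16·π^2.

Final answer: -80 + 16·π^2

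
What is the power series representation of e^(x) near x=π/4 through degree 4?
e^(π/4) + e^(π/4)·(x - π/4) + e^(π/4)·(x - π/4)^2/2 + e^(π/4)·(x - π/4)^3/6 + e^(π/4)·(x - π/4)^4/24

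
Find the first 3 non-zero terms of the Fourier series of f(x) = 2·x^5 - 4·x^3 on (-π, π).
(-88·π^2 + 4·π^4 + 528)·sin(x) + (-2·π^4 - 21 + 14·π^2)·sin(2·x) + (-152·π^2/27 + 304/81 + 4·π^4/3)·sin(3·x)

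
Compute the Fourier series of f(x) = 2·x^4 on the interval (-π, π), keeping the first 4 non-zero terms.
(96 - 16·π^2)·cos(x) + (-6 + 4·π^2)·cos(2·x) + (32/27 - 16·π^2/9)·cos(3·x) + 2·π^4/5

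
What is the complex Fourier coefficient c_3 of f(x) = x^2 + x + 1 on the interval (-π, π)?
Compute the real Fourier coefficients first: a_3 = -4/9, b_3 = 2/3.
Then c_3 = (a_3 − i·b_3)/2 = -2/9 - i/3.

Final answer: -2/9 - i/3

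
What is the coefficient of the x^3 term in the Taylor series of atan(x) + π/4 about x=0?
Expand to order 3: atan(x) + π/4 = -x^3/3 + x + π/4 + O(x^4).
The coefficient of x^3 is -1/3.

Final answer: -1/3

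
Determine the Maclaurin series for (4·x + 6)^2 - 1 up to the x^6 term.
16·x^2 + 48·x + 35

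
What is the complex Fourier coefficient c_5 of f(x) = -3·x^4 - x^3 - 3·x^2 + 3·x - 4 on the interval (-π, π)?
Compute the real Fourier coefficients first: a_5 = 156/625 + 24·π^2/25, b_5 = 162/125 - 2·π^2/5.
Then c_5 = (a_5 − i·b_5)/2 = 78/625 + 12·π^2/25 - 81·i/125 + i·π^2/5.

Final answer: 78/625 + 12·π^2/25 - 81·i/125 + i·π^2/5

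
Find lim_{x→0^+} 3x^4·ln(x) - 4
The product is a 0·∞ indeterminate form at x → 0⁺.
Rewrite the product as 3·ln(x) / x^(-4) and apply L'Hôpital, or use the standard hierarchy x^(-4) ≫ |ln x| as x → 0⁺.
The indeterminate product → 0, so the limit = -4.

Final answer: -4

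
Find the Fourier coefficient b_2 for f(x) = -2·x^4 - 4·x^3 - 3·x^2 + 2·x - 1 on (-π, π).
b_2 = (1/π) ∫_{-π}^{π} f(x)·sin(2x) dx.
Evaluate the integral (use parity and integration by parts as needed): b_2 = -8 + 4·π^2.

Final answer: -8 + 4·π^2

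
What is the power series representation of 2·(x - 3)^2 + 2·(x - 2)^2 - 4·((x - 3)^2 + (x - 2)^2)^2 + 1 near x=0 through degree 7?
-16·x^4 + 160·x^3 - 604·x^2 + 1020·x - 649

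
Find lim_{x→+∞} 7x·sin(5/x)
As x → +∞: let u = 5/x → 0⁺; then 7·x·sin(5/x) = 7·5·sin(u)/u → 7·5·1 = 35.
Limit = 35.

Final answer: 35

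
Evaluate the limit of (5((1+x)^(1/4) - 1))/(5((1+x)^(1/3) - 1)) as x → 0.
Both numerator and denominator → 0 as x → 0; this is a 0/0 indeterminate form.
Expand each to leading order near x = 0: numerator ~ 5·x/4, denominator ~ 5·x/3.
The limit of the ratio is 3/4.

Final answer: 3/4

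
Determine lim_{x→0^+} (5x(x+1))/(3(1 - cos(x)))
Both numerator and denominator → 0 as x → 0^+; this is a 0/0 indeterminate form.
Expand each to leading order near x = 0: numerator ~ 5·x, denominator ~ 3·x^2/2.
The limit of the ratio is ∞.

Final answer: ∞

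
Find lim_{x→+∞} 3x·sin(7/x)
As x → +∞: let u = 7/x → 0⁺; then 3·x·sin(7/x) = 3·7·sin(u)/u → 3·7·1 = 21.
Limit = 21.

Final answer: 21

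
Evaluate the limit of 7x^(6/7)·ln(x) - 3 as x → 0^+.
The product is a 0·∞ indeterminate form at x → 0⁺.
Rewrite the product as 7·ln(x) / x^(-6/7) and apply L'Hôpital, or use the standard hierarchy x^(-6/7) ≫ |ln x| as x → 0⁺.
The indeterminate product → 0, so the limit = -3.

Final answer: -3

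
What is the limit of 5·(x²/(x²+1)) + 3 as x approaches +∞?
Evaluate the dominant behaviour as x → +∞; each term tends to a finite value or vanishes.
Limit = 8.

Final answer: 8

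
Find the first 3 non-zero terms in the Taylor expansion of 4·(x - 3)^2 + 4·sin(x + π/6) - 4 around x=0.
3·x^2 + x·(-24 + 2·√(3)) + 34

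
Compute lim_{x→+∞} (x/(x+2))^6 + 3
As x → +∞: x/(x+2) = 1/(1 + 2/x) → 1, and the 6th power of a limit-1 base also → 1; with the additive constant, 1 + 3 = 4.
Limit = 4.

Final answer: 4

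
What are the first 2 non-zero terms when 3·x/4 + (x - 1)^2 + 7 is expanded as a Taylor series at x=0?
8 - 5·x/4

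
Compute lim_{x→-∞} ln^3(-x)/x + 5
The quotient is an ∞/∞ indeterminate form as x → -∞.
Compare growth rates of the dominant terms (exponentials ≫ polynomials ≫ logarithms), or apply L'Hôpital's rule; the quotient → 0.
Adding the constant: 0 + 5 = 5. Limit = 5.

Final answer: 5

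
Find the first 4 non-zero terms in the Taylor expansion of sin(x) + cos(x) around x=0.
-x^3/6 - x^2/2 + x + 1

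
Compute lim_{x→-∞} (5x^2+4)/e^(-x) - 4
The quotient is an ∞/∞ indeterminate form as x → -∞.
Compare growth rates of the dominant terms (exponentials ≫ polynomials ≫ logarithms), or apply L'Hôpital's rule; the quotient → 0.
Adding the constant: 0 - 4 = -4. Limit = -4.

Final answer: -4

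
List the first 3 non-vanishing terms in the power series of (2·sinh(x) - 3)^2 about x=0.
4·x^2 - 12·x + 9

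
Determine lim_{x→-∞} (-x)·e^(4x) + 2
The product is a 0·∞ indeterminate form at x → -∞.
Rewrite the product as (-x) / e^(-4x) (an ∞/∞ form) and apply L'Hôpital, or use the standard hierarchy e^(4|x|) ≫ |(-x)| as x → -∞.
The indeterminate product → 0, so the limit = 2.

Final answer: 2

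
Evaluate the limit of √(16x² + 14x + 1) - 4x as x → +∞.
As x → +∞: multiply by the conjugate to get (14x+1)/(√(16x²+14x+1)+4x); the denominator ~ 8x, so the limit is 14/8 = 7/4.
Limit = 7/4.

Final answer: 7/4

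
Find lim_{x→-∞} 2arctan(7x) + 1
Evaluate the dominant behaviour as x → -∞; each term tends to a finite value or vanishes.
Limit = 1 - π.

Final answer: 1 - π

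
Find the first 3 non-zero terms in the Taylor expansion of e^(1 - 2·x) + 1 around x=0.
2·e·x^2 - 2·e·x + 1 + e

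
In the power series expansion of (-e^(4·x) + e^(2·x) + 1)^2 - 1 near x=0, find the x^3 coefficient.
Expand to order 3: (-e^(4·x) + e^(2·x) + 1)^2 - 1 = 16·x^3/3 - 8·x^2 - 4·x + O(x^4).
The coefficient of x^3 is 16/3.

Final answer: 16/3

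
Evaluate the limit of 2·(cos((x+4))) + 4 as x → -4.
Direct substitution at x = -4 gives 6.

Final answer: 6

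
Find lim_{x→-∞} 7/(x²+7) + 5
Evaluate the dominant behaviour as x → -∞; each term tends to a finite value or vanishes.
Limit = 5.

Final answer: 5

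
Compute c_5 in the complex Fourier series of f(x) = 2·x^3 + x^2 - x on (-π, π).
Compute the real Fourier coefficients first: a_5 = -4/25, b_5 = -74/125 + 4·π^2/5.
Then c_5 = (a_5 − i·b_5)/2 = -2/25 - 2·i·π^2/5 + 37·i/125.

Final answer: -2/25 - 2·i·π^2/5 + 37·i/125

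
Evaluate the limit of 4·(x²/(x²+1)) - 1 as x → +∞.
Evaluate the dominant behaviour as x → +∞; each term tends to a finite value or vanishes.
Limit = 3.

Final answer: 3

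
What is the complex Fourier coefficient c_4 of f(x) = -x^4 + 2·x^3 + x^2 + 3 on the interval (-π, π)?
Compute the real Fourier coefficients first: a_4 = 7/16 - π^2/2, b_4 = 3/8 - π^2.
Then c_4 = (a_4 − i·b_4)/2 = -π^2/4 + 7/32 - 3·i/16 + i·π^2/2.

Final answer: -π^2/4 + 7/32 - 3·i/16 + i·π^2/2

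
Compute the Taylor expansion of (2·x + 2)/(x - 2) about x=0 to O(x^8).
-3·x^7/128 - 3·x^6/64 - 3·x^5/32 - 3·x^4/16 - 3·x^3/8 - 3·x^2/4 - 3·x/2 - 1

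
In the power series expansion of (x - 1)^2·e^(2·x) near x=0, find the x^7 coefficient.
Expand to order 7: (x - 1)^2·e^(2·x) = 4·x^7/35 + 2·x^6/9 + 4·x^5/15 - 2·x^3/3 - x^2 + 1 + O(x^8).
The coefficient of x^7 is 4/35.

Final answer: 4/35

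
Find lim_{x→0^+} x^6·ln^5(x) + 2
The product is a 0·∞ indeterminate form at x → 0⁺.
Rewrite the product as ln^5(x) / x^(-6) and apply L'Hôpital, or use the standard hierarchy x^(-6) ≫ |ln x|^5 as x → 0⁺.
The indeterminate product → 0, so the limit = 2.

Final answer: 2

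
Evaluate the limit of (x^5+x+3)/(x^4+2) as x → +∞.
This is an ∞/∞ indeterminate form as x → +∞.
Divide numerator and denominator by x^5 and let the lower-order terms vanish; the numerator's degree 5 exceeds the denominator's degree 4, so the quotient diverges.
Limit = ∞.

Final answer: ∞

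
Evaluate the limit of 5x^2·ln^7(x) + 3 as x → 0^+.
The product is a 0·∞ indeterminate form at x → 0⁺.
Rewrite the product as 5·ln^7(x) / x^(-2) and apply L'Hôpital, or use the standard hierarchy x^(-2) ≫ |ln x|^7 as x → 0⁺.
The indeterminate product → 0, so the limit = 3.

Final answer: 3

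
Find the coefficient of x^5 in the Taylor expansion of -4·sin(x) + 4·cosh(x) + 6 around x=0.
Expand to order 5: -4·sin(x) + 4·cosh(x) + 6 = -x^5/30 + x^4/6 + 2·x^3/3 + 2·x^2 - 4·x + 10 + O(x^6).
The coefficient of x^5 is -1/30.

Final answer: -1/30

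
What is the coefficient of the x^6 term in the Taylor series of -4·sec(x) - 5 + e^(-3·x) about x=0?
Expand to order 6: -4·sec(x) - 5 + e^(-3·x) = 97·x^6/144 - 81·x^5/40 + 61·x^4/24 - 9·x^3/2 + 5·x^2/2 - 3·x - 8 + O(x^7).
The coefficient of x^6 is 97/144.

Final answer: 97/144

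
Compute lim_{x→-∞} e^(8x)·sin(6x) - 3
Evaluate the dominant behaviour as x → -∞; each term tends to a finite value or vanishes.
Limit = -3.

Final answer: -3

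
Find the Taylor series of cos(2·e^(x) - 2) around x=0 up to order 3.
-2·x^3 - 2·x^2 + 1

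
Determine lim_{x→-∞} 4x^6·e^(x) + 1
The product is a 0·∞ indeterminate form at x → -∞.
Rewrite the product as 4x^6 / e^(-x) (an ∞/∞ form) and apply L'Hôpital, or use the standard hierarchy e^(|x|) ≫ |x^6| as x → -∞.
The indeterminate product → 0, so the limit = 1.

Final answer: 1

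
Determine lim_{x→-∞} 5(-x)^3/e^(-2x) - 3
The quotient is an ∞/∞ indeterminate form as x → -∞.
Compare growth rates of the dominant terms (exponentials ≫ polynomials ≫ logarithms), or apply L'Hôpital's rule; the quotient → 0.
Adding the constant: 0 - 3 = -3. Limit = -3.

Final answer: -3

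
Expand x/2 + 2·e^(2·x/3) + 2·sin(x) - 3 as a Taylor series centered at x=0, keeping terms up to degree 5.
55·x^5/2916 + 4·x^4/243 - 19·x^3/81 + 4·x^2/9 + 23·x/6 - 1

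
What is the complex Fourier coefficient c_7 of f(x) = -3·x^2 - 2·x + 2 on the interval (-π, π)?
Compute the real Fourier coefficients first: a_7 = 12/49, b_7 = -4/7.
Then c_7 = (a_7 − i·b_7)/2 = 6/49 + 2·i/7.

Final answer: 6/49 + 2·i/7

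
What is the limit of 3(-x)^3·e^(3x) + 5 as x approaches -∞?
The product is a 0·∞ indeterminate form at x → -∞.
Rewrite the product as 3(-x)^3 / e^(-3x) (an ∞/∞ form) and apply L'Hôpital, or use the standard hierarchy e^(3|x|) ≫ |(-x)^3| as x → -∞.
The indeterminate product → 0, so the limit = 5.

Final answer: 5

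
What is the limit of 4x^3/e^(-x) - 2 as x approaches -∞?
The quotient is an ∞/∞ indeterminate form as x → -∞.
Compare growth rates of the dominant terms (exponentials ≫ polynomials ≫ logarithms), or apply L'Hôpital's rule; the quotient → 0.
Adding the constant: 0 - 2 = -2. Limit = -2.

Final answer: -2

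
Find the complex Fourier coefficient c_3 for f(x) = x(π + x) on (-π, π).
Compute the real Fourier coefficients first: a_3 = -4/9, b_3 = 2·π/3.
Then c_3 = (a_3 − i·b_3)/2 = -2/9 - i·π/3.

Final answer: -2/9 - i·π/3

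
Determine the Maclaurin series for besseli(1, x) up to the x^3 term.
x^3/16 + x/2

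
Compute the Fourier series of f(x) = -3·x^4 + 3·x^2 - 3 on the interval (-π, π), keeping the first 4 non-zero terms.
(-156 + 24·π^2)·cos(x) + (12 - 6·π^2)·cos(2·x) + (-28/9 + 8·π^2/3)·cos(3·x) - 3·π^4/5 - 3 + π^2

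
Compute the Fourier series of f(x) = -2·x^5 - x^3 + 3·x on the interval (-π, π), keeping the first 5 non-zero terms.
(-462 - 4·π^4 + 78·π^2)·sin(x) + (-9·π^2 + 21/2 + 2·π^4)·sin(2·x) + (-4·π^4/3 + 38/81 + 62·π^2/27)·sin(3·x) + (-3·π^2/4 - 39/32 + π^4)·sin(4·x) + (-4·π^4/5 + 714/625 + 6·π^2/25)·sin(5·x)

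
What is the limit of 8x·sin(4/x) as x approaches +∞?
As x → +∞: let u = 4/x → 0⁺; then 8·x·sin(4/x) = 8·4·sin(u)/u → 8·4·1 = 32.
Limit = 32.

Final answer: 32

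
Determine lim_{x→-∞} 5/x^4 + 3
Evaluate the dominant behaviour as x → -∞; each term tends to a finite value or vanishes.
Limit = 3.

Final answer: 3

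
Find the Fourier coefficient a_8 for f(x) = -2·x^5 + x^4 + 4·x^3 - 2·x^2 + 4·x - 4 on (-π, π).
a_8 = (1/π) ∫_{-π}^{π} f(x)·cos(8x) dx.
Evaluate the integral (use parity and integration by parts as needed): a_8 = -35/256 + π^2/8.

Final answer: -35/256 + π^2/8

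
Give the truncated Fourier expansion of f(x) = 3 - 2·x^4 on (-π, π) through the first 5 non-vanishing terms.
(-96 + 16·π^2)·cos(x) + (6 - 4·π^2)·cos(2·x) + (-32/27 + 16·π^2/9)·cos(3·x) + (3/8 - π^2)·cos(4·x) - 2·π^4/5 + 3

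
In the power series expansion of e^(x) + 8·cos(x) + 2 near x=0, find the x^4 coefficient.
Expand to order 4: e^(x) + 8·cos(x) + 2 = 3·x^4/8 + x^3/6 - 7·x^2/2 + x + 11 + O(x^5).
The coefficient of x^4 is 3/8.

Final answer: 3/8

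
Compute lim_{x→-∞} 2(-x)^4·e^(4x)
This is a 0·∞ indeterminate form at x → -∞.
Rewrite the product as 2(-x)^4 / e^(-4x) (an ∞/∞ form) and apply L'Hôpital, or use the standard hierarchy e^(4|x|) ≫ |(-x)^4| as x → -∞.
The indeterminate product → 0, so the limit = 0.

Final answer: 0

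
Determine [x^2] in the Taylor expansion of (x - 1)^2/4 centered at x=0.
Expand to order 2: (x - 1)^2/4 = x^2/4 - x/2 + 1/4 + O(x^3).
The coefficient of x^2 is 1/4.

Final answer: 1/4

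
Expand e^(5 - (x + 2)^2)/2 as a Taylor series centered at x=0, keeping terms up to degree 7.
97·e·x^7/315 - 103·e·x^6/180 + e·x^5/15 + 19·e·x^4/12 - 10·e·x^3/3 + 7·e·x^2/2 - 2·e·x + e/2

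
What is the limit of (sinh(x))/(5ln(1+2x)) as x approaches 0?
Both numerator and denominator → 0 as x → 0; this is a 0/0 indeterminate form.
Expand each to leading order near x = 0: numerator ~ x, denominator ~ 10·x.
The limit of the ratio is 1/10.

Final answer: 1/10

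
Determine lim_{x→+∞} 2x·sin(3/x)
As x → +∞: let u = 3/x → 0⁺; then 2·x·sin(3/x) = 2·3·sin(u)/u → 2·3·1 = 6.
Limit = 6.

Final answer: 6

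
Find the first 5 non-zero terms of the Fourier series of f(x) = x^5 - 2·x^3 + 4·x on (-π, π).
(-44·π^2 + 2·π^4 + 272)·sin(x) + (-π^4 - 29/2 + 7·π^2)·sin(2·x) + (-76·π^2/27 + 368/81 + 2·π^4/3)·sin(3·x) + (-π^4/2 - 167/64 + 13·π^2/8)·sin(4·x) + (-28·π^2/25 + 1168/625 + 2·π^4/5)·sin(5·x)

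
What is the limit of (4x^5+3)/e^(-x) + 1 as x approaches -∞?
The quotient is an ∞/∞ indeterminate form as x → -∞.
Compare growth rates of the dominant terms (exponentials ≫ polynomials ≫ logarithms), or apply L'Hôpital's rule; the quotient → 0.
Adding the constant: 0 + 1 = 1. Limit = 1.

Final answer: 1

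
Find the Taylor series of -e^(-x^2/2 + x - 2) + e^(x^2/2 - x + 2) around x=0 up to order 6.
x^6·(-e^(-2)/45 + 19·e^(2)/180) + x^5·(-13·e^(2)/60 - e^(-2)/20) + x^4·(e^(-2)/12 + 5·e^(2)/12) + x^3·(-2·e^(2)/3 + e^(-2)/3) + x^2·e^(2) + x·(-e^(2) - e^(-2)) - e^(-2) + e^(2)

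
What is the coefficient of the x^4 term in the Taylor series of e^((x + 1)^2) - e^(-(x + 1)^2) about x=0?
Expand to order 4: e^((x + 1)^2) - e^(-(x + 1)^2) = x^4·(5·e^(-1)/6 + 19·e/6) + x^3·(-2·e^(-1)/3 + 10·e/3) + x^2·(-e^(-1) + 3·e) + x·(2·e^(-1) + 2·e) - e^(-1) + e + O(x^5).
The coefficient of x^4 is 5·e^(-1)/6 + 19·e/6.

Final answer: 5·e^(-1)/6 + 19·e/6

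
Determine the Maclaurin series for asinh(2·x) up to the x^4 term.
-4·x^3/3 + 2·x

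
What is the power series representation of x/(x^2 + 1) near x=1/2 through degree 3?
2/5 + 12·(x - 1/2)/25 - 88·(x - 1/2)^2/125 + 112·(x - 1/2)^3/625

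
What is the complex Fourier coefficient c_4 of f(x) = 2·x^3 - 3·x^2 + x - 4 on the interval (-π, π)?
Compute the real Fourier coefficients first: a_4 = -3/4, b_4 = -π^2 - 1/8.
Then c_4 = (a_4 − i·b_4)/2 = -3/8 + i/16 + i·π^2/2.

Final answer: -3/8 + i/16 + i·π^2/2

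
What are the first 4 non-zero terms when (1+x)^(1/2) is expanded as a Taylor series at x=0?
x^3/16 - x^2/8 + x/2 + 1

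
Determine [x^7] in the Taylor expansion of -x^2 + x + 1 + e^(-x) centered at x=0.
Expand to order 7: -x^2 + x + 1 + e^(-x) = -x^7/5040 + x^6/720 - x^5/120 + x^4/24 - x^3/6 - x^2/2 + 2 + O(x^8).
The coefficient of x^7 is -1/5040.

Final answer: -1/5040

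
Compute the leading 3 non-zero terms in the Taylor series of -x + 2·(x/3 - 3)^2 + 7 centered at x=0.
2·x^2/9 - 5·x + 25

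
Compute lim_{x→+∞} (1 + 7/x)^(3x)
As x → +∞: write (1 + 7/x)^(3x) = ((1 + 7/x)^x)^3 → (e^7)^3 = e^21.
Limit = e^(21).

Final answer: e^(21)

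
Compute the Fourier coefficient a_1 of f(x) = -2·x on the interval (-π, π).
a_1 = (1/π) ∫_{-π}^{π} f(x)·cos(1x) dx.
Evaluate the integral (use parity and integration by parts as needed): a_1 = 0.

Final answer: 0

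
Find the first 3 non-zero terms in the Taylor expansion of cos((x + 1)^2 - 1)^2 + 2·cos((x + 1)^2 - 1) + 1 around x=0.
-8·x^3 - 8·x^2 + 4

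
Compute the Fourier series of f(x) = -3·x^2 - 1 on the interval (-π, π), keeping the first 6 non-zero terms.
12·cos(x) - 3·cos(2·x) + 4·cos(3·x)/3 - 3·cos(4·x)/4 + 12·cos(5·x)/25 - π^2 - 1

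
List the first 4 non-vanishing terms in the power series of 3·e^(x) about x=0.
x^3/2 + 3·x^2/2 + 3·x + 3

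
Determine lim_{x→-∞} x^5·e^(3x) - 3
The product is a 0·∞ indeterminate form at x → -∞.
Rewrite the product as x^5 / e^(-3x) (an ∞/∞ form) and apply L'Hôpital, or use the standard hierarchy e^(3|x|) ≫ |x^5| as x → -∞.
The indeterminate product → 0, so the limit = -3.

Final answer: -3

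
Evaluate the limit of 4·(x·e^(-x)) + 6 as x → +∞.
Evaluate the dominant behaviour as x → +∞; each term tends to a finite value or vanishes.
Limit = 6.

Final answer: 6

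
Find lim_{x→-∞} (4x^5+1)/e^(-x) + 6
The quotient is an ∞/∞ indeterminate form as x → -∞.
Compare growth rates of the dominant terms (exponentials ≫ polynomials ≫ logarithms), or apply L'Hôpital's rule; the quotient → 0.
Adding the constant: 0 + 6 = 6. Limit = 6.

Final answer: 6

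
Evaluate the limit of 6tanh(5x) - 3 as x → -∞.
Evaluate the dominant behaviour as x → -∞; each term tends to a finite value or vanishes.
Limit = -9.

Final answer: -9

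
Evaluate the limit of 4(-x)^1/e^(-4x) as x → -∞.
This is an ∞/∞ indeterminate form as x → -∞.
Compare growth rates of the dominant terms (exponentials ≫ polynomials ≫ logarithms), or apply L'Hôpital's rule; the quotient → 0.
Limit = 0.

Final answer: 0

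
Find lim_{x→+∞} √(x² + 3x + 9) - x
This is an ∞ − ∞ indeterminate form.
Multiply and divide by the conjugate √(x²+3x + 9) + x; the x² terms cancel, leaving (3x + 9)/(√(x²+3x + 9)+x) → 3/2.
Limit = 3/2.

Final answer: 3/2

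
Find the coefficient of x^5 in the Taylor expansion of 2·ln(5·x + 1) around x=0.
Expand to order 5: 2·ln(5·x + 1) = 1250·x^5 - 625·x^4/2 + 250·x^3/3 - 25·x^2 + 10·x + O(x^6).
The coefficient of x^5 is 1250.

Final answer: 1250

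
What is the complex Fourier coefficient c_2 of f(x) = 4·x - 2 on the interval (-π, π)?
Compute the real Fourier coefficients first: a_2 = 0, b_2 = -4.
Then c_2 = (a_2 − i·b_2)/2 = 2·i.

Final answer: 2·i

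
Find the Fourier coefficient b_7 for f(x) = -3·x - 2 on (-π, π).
b_7 = (1/π) ∫_{-π}^{π} f(x)·sin(7x) dx.
Evaluate the integral (use parity and integration by parts as needed): b_7 = -6/7.

Final answer: -6/7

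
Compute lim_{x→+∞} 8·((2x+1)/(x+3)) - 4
Evaluate the dominant behaviour as x → +∞; each term tends to a finite value or vanishes.
Limit = 12.

Final answer: 12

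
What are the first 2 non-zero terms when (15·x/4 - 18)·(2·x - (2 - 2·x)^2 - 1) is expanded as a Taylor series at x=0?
90 - 795·x/4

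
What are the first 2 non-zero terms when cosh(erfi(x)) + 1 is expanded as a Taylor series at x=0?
2·x^2/π + 2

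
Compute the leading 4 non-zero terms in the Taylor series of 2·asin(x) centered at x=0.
5·x^7/56 + 3·x^5/20 + x^3/3 + 2·x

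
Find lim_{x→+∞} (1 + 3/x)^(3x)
As x → +∞: write (1 + 3/x)^(3x) = ((1 + 3/x)^x)^3 → (e^3)^3 = e^9.
Limit = e^(9).

Final answer: e^(9)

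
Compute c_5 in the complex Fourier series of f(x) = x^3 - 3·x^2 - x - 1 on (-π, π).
Compute the real Fourier coefficients first: a_5 = 12/25, b_5 = -62/125 + 2·π^2/5.
Then c_5 = (a_5 − i·b_5)/2 = 6/25 - i·π^2/5 + 31·i/125.

Final answer: 6/25 - i·π^2/5 + 31·i/125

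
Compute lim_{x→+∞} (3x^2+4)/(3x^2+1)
This is an ∞/∞ indeterminate form as x → +∞.
Divide numerator and denominator by x^2 and let the lower-order terms vanish; the leading terms give 3/3 = 1.
Limit = 1.

Final answer: 1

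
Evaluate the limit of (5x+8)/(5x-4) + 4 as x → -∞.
Evaluate the dominant behaviour as x → -∞; each term tends to a finite value or vanishes.
Limit = 5.

Final answer: 5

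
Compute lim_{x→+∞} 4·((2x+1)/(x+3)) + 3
Evaluate the dominant behaviour as x → +∞; each term tends to a finite value or vanishes.
Limit = 11.

Final answer: 11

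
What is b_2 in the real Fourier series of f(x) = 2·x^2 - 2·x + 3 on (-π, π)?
b_2 = (1/π) ∫_{-π}^{π} f(x)·sin(2x) dx.
Evaluate the integral (use parity and integration by parts as needed): b_2 = 2.

Final answer: 2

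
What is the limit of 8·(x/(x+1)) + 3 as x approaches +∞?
Evaluate the dominant behaviour as x → +∞; each term tends to a finite value or vanishes.
Limit = 11.

Final answer: 11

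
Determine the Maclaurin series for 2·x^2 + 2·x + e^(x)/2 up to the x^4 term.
x^4/48 + x^3/12 + 9·x^2/4 + 5·x/2 + 1/2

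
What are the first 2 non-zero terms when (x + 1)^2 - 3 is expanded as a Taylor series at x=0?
2·x - 2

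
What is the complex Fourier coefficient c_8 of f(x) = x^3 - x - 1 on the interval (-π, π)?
Compute the real Fourier coefficients first: a_8 = 0, b_8 = 35/128 - π^2/4.
Then c_8 = (a_8 − i·b_8)/2 = -35·i/256 + i·π^2/8.

Final answer: -35·i/256 + i·π^2/8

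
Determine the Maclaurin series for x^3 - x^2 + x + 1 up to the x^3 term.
x^3 - x^2 + x + 1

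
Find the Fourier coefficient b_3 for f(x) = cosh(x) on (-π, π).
b_3 = (1/π) ∫_{-π}^{π} f(x)·sin(3x) dx.
Evaluate the integral (use parity and integration by parts as needed): b_3 = 0.

Final answer: 0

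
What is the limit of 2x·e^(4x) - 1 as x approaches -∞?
The product is a 0·∞ indeterminate form at x → -∞.
Rewrite the product as 2x / e^(-4x) (an ∞/∞ form) and apply L'Hôpital, or use the standard hierarchy e^(4|x|) ≫ |x| as x → -∞.
The indeterminate product → 0, so the limit = -1.

Final answer: -1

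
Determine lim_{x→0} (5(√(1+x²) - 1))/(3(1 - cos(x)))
Both numerator and denominator → 0 as x → 0; this is a 0/0 indeterminate form.
Expand each to leading order near x = 0: numerator ~ 5·x^2/2, denominator ~ 3·x^2/2.
The limit of the ratio is 5/3.

Final answer: 5/3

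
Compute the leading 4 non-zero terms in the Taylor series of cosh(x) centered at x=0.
x^6/720 + x^4/24 + x^2/2 + 1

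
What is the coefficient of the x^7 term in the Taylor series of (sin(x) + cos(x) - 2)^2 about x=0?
Expand to order 7: (sin(x) + cos(x) - 2)^2 = -31·x^7/1260 + x^6/180 + 7·x^5/30 - x^4/6 - 2·x^3/3 + 2·x^2 - 2·x + 1 + O(x^8).
The coefficient of x^7 is -31/1260.

Final answer: -31/1260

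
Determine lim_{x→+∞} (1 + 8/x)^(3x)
As x → +∞: write (1 + 8/x)^(3x) = ((1 + 8/x)^x)^3 → (e^8)^3 = e^24.
Limit = e^(24).

Final answer: e^(24)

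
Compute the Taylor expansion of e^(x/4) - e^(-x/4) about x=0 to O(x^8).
x^7/41287680 + x^5/61440 + x^3/192 + x/2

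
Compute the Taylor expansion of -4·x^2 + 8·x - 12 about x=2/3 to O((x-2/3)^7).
-76/9 + 8·(x - 2/3)/3 - 4·(x - 2/3)^2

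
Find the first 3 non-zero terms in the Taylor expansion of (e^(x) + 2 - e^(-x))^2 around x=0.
4·x^2 + 8·x + 4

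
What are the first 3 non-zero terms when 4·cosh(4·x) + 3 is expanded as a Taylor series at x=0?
128·x^4/3 + 32·x^2 + 7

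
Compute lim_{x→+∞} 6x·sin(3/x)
As x → +∞: let u = 3/x → 0⁺; then 6·x·sin(3/x) = 6·3·sin(u)/u → 6·3·1 = 18.
Limit = 18.

Final answer: 18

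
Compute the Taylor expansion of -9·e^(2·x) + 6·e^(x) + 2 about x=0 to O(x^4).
-11·x^3 - 15·x^2 - 12·x - 1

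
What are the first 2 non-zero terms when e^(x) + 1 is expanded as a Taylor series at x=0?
x + 2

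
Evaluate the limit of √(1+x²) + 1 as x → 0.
Direct substitution at x = 0 gives 2.

Final answer: 2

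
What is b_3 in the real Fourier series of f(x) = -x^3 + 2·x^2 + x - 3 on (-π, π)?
b_3 = (1/π) ∫_{-π}^{π} f(x)·sin(3x) dx.
Evaluate the integral (use parity and integration by parts as needed): b_3 = 10/9 - 2·π^2/3.

Final answer: 10/9 - 2·π^2/3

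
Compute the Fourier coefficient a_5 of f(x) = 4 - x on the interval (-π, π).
a_5 = (1/π) ∫_{-π}^{π} f(x)·cos(5x) dx.
Evaluate the integral (use parity and integration by parts as needed): a_5 = 0.

Final answer: 0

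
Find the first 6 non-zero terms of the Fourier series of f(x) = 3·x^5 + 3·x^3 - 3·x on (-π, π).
(-114·π^2 + 6·π^4 + 678)·sin(x) + (-3·π^4 - 15 + 12·π^2)·sin(2·x) + (-22·π^2/9 - 10/27 + 2·π^4)·sin(3·x) + (-3·π^4/2 + 87/64 + 3·π^2/8)·sin(4·x) + (-786/625 + 6·π^2/25 + 6·π^4/5)·sin(5·x) + (-π^4 - 4·π^2/9 + 29/27)·sin(6·x)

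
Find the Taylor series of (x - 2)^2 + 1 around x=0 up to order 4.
x^2 - 4·x + 5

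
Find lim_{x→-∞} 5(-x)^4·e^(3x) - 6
The product is a 0·∞ indeterminate form at x → -∞.
Rewrite the product as 5(-x)^4 / e^(-3x) (an ∞/∞ form) and apply L'Hôpital, or use the standard hierarchy e^(3|x|) ≫ |(-x)^4| as x → -∞.
The indeterminate product → 0, so the limit = -6.

Final answer: -6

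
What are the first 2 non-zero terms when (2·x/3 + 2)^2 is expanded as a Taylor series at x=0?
8·x/3 + 4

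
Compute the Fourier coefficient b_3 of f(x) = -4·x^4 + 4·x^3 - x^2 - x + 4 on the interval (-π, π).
b_3 = (1/π) ∫_{-π}^{π} f(x)·sin(3x) dx.
Evaluate the integral (use parity and integration by parts as needed): b_3 = -22/9 + 8·π^2/3.

Final answer: -22/9 + 8·π^2/3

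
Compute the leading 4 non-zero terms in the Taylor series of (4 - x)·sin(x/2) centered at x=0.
x^4/48 - x^3/12 - x^2/2 + 2·x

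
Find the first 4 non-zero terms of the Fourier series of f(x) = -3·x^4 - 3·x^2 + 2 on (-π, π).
(-132 + 24·π^2)·cos(x) + (6 - 6·π^2)·cos(2·x) + (-4/9 + 8·π^2/3)·cos(3·x) - 3·π^4/5 - π^2 + 2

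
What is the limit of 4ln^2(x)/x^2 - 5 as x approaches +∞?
The quotient is an ∞/∞ indeterminate form as x → +∞.
The polynomial denominator x^2 dominates the logarithmic numerator (any positive power of x ≫ ln^2(x) as x → ∞), so the quotient → 0.
Adding the constant: 0 - 5 = -5. Limit = -5.

Final answer: -5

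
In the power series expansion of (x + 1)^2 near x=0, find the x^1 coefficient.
Expand to order 1: (x + 1)^2 = 2·x + 1 + O(x^2).
The coefficient of x^1 is 2.

Final answer: 2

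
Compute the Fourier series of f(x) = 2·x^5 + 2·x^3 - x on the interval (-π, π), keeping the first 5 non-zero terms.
(-76·π^2 + 4·π^4 + 454)·sin(x) + (-2·π^4 - 11 + 8·π^2)·sin(2·x) + (-44·π^2/27 + 34/81 + 4·π^4/3)·sin(3·x) + (-π^4 + 13/32 + π^2/4)·sin(4·x) + (-274/625 + 4·π^2/25 + 4·π^4/5)·sin(5·x)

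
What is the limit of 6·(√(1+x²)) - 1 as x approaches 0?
Direct substitution at x = 0 gives 5.

Final answer: 5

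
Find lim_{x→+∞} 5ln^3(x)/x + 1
The quotient is an ∞/∞ indeterminate form as x → +∞.
The polynomial denominator x dominates the logarithmic numerator (any positive power of x ≫ ln^3(x) as x → ∞), so the quotient → 0.
Adding the constant: 0 + 1 = 1. Limit = 1.

Final answer: 1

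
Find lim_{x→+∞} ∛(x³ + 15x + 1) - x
This is an ∞ − ∞ indeterminate form.
Multiply by (A² + AB + B²)/(A² + AB + B²) where A = ∛(x³+15x + 1), B = x to use A³ − B³ = (A−B)(A²+AB+B²); the x³ terms cancel, leaving (15x + 1)/(A²+AB+B²) with denominator ~ 3x², so the limit is 0.
Limit = 0.

Final answer: 0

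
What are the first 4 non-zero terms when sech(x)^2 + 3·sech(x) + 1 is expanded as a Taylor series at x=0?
-91·x^6/144 + 31·x^4/24 - 5·x^2/2 + 5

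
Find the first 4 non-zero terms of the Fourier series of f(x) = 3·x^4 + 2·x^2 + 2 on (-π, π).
(136 - 24·π^2)·cos(x) + (-7 + 6·π^2)·cos(2·x) + (8/9 - 8·π^2/3)·cos(3·x) + 2 + 2·π^2/3 + 3·π^4/5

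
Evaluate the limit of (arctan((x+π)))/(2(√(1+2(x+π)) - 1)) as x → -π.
Both numerator and denominator → 0 as x → -π; this is a 0/0 indeterminate form.
Expand each to leading order near x = -π: numerator ~ (x + π), denominator ~ 2·(x + π).
The limit of the ratio is 1/2.

Final answer: 1/2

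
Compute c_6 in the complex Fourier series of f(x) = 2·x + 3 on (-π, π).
Compute the real Fourier coefficients first: a_6 = 0, b_6 = -2/3.
Then c_6 = (a_6 − i·b_6)/2 = i/3.

Final answer: i/3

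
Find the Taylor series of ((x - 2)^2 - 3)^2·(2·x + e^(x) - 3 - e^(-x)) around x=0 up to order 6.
-14·x^6/5 + 601·x^5/60 - 113·x^4/3 + 289·x^3/3 - 86·x^2 + 28·x - 3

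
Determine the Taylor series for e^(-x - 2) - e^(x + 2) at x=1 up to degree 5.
(1 - e^(6))·e^(-3) + (-e^(6) - 1)·e^(-3)·(x - 1) + (1 - e^(6))·e^(-3)·(x - 1)^2/2 + (-e^(6) - 1)·e^(-3)·(x - 1)^3/6 + (1 - e^(6))·e^(-3)·(x - 1)^4/24 + (-e^(6) - 1)·e^(-3)·(x - 1)^5/120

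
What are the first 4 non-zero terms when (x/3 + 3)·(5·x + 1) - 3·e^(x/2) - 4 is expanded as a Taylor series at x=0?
-x^3/16 + 31·x^2/24 + 83·x/6 - 4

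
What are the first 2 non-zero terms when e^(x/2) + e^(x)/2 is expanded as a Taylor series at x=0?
x + 3/2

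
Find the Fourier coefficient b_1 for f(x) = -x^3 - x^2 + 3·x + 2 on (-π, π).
b_1 = (1/π) ∫_{-π}^{π} f(x)·sin(1x) dx.
Evaluate the integral (use parity and integration by parts as needed): b_1 = 18 - 2·π^2.

Final answer: 18 - 2·π^2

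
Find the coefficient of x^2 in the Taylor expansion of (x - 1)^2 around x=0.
Expand to order 2: (x - 1)^2 = x^2 - 2·x + 1 + O(x^3).
The coefficient of x^2 is 1.

Final answer: 1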